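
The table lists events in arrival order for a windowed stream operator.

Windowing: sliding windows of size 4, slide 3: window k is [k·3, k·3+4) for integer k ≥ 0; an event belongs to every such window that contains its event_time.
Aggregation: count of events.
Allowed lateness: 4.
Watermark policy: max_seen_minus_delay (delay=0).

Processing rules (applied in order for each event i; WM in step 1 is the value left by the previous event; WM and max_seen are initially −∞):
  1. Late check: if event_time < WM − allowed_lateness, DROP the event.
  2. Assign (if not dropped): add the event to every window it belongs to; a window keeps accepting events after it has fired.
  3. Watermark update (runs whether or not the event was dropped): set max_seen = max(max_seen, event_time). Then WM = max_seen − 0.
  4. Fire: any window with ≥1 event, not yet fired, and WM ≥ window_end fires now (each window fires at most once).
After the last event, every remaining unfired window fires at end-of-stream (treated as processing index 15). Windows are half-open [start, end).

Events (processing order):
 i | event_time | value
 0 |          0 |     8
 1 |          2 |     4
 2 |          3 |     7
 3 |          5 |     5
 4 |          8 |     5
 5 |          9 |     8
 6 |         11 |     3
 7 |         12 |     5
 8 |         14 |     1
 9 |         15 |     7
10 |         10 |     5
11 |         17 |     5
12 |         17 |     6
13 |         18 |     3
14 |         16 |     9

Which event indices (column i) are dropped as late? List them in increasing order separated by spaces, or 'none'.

i=0 t=0 v=8: → [0,4); WM=0
i=1 t=2 v=4: → [0,4); WM=2
i=2 t=3 v=7: → [3,7),[0,4); WM=3
i=3 t=5 v=5: → [3,7); WM=5; [0,4) fires=3
i=4 t=8 v=5: → [6,10); WM=8; [3,7) fires=2
i=5 t=9 v=8: → [9,13),[6,10); WM=9
i=6 t=11 v=3: → [9,13); WM=11; [6,10) fires=2
i=7 t=12 v=5: → [12,16),[9,13); WM=12
i=8 t=14 v=1: → [12,16); WM=14; [9,13) fires=3
i=9 t=15 v=7: → [15,19),[12,16); WM=15
i=10 t=10 v=5: DROP (t<15-4); WM=15
i=11 t=17 v=5: → [15,19); WM=17; [12,16) fires=3
i=12 t=17 v=6: → [15,19); WM=17
i=13 t=18 v=3: → [18,22),[15,19); WM=18
i=14 t=16 v=9: → [15,19); WM=18

10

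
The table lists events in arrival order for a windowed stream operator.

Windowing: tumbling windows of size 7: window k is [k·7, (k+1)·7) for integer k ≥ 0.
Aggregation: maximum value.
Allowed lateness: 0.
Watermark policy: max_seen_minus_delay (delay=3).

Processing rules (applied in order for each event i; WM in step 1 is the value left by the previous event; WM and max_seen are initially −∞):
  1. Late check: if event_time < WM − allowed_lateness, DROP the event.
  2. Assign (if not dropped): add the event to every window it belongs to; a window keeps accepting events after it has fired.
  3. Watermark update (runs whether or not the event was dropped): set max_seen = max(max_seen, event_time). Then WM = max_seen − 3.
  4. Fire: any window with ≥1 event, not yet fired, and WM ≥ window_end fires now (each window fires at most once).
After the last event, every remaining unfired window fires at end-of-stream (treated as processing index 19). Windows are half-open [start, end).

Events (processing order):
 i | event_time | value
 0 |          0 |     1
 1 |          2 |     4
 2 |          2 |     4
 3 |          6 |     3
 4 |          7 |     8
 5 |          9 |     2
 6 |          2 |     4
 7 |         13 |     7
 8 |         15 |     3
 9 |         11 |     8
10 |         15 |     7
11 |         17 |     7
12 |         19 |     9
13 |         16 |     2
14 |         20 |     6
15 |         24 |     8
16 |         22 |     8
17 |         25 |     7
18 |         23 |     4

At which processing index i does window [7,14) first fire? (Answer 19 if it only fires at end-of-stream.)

i=0 t=0 v=1: → [0,7); WM=-3
i=1 t=2 v=4: → [0,7); WM=-1
i=2 t=2 v=4: → [0,7); WM=-1
i=3 t=6 v=3: → [0,7); WM=3
i=4 t=7 v=8: → [7,14); WM=4
i=5 t=9 v=2: → [7,14); WM=6
i=6 t=2 v=4: DROP (t<6-0); WM=6
i=7 t=13 v=7: → [7,14); WM=10; [0,7) fires=4
i=8 t=15 v=3: → [14,21); WM=12
i=9 t=11 v=8: DROP (t<12-0); WM=12
i=10 t=15 v=7: → [14,21); WM=12
i=11 t=17 v=7: → [14,21); WM=14; [7,14) fires=8
i=12 t=19 v=9: → [14,21); WM=16
i=13 t=16 v=2: → [14,21); WM=16
i=14 t=20 v=6: → [14,21); WM=17
i=15 t=24 v=8: → [21,28); WM=21; [14,21) fires=9
i=16 t=22 v=8: → [21,28); WM=21
i=17 t=25 v=7: → [21,28); WM=22
i=18 t=23 v=4: → [21,28); WM=22

11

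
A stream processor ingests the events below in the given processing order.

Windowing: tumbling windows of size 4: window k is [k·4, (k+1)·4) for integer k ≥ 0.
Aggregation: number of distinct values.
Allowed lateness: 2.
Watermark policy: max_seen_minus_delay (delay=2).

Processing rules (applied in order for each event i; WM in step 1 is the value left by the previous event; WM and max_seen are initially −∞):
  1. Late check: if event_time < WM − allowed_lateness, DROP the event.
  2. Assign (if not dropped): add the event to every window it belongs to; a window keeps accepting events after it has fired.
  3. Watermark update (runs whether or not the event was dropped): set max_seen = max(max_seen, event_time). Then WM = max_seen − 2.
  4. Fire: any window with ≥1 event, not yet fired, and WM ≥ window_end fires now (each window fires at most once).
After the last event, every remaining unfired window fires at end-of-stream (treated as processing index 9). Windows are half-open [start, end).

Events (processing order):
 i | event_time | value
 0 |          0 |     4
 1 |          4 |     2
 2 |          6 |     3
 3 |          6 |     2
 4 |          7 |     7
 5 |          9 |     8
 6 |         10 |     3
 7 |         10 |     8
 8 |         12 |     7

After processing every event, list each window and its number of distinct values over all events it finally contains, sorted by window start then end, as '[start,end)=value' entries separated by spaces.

[0,4)=1 [4,8)=3 [8,12)=2 [12,16)=1

i=0 t=0 v=4: → [0,4); WM=-2
i=1 t=4 v=2: → [4,8); WM=2
i=2 t=6 v=3: → [4,8); WM=4; [0,4) fires=1
i=3 t=6 v=2: → [4,8); WM=4
i=4 t=7 v=7: → [4,8); WM=5
i=5 t=9 v=8: → [8,12); WM=7
i=6 t=10 v=3: → [8,12); WM=8; [4,8) fires=3
i=7 t=10 v=8: → [8,12); WM=8
i=8 t=12 v=7: → [12,16); WM=10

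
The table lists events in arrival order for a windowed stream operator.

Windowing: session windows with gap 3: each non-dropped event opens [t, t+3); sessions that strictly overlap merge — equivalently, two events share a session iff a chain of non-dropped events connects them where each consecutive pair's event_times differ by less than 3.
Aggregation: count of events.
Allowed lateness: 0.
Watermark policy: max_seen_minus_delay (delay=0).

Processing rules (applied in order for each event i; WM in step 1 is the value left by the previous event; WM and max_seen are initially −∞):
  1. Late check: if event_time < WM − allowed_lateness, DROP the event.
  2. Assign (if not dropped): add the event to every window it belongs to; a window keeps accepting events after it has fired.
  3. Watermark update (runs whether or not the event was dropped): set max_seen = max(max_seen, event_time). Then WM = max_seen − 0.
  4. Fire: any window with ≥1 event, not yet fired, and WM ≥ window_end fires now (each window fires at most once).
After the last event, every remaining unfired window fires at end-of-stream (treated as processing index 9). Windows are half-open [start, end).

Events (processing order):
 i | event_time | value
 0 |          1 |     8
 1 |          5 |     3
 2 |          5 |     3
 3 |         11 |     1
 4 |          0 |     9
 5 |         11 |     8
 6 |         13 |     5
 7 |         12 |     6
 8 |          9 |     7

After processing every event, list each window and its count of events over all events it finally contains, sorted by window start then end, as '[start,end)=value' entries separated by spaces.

i=0 t=1 v=8: → [1,4); WM=1
i=1 t=5 v=3: → [5,8); WM=5
i=2 t=5 v=3: → [5,8); WM=5
i=3 t=11 v=1: → [11,14); WM=11
i=4 t=0 v=9: DROP (t<11-0); WM=11
i=5 t=11 v=8: → [11,14); WM=11
i=6 t=13 v=5: → [11,16); WM=13
i=7 t=12 v=6: DROP (t<13-0); WM=13
i=8 t=9 v=7: DROP (t<13-0); WM=13

[1,4)=1 [5,8)=2 [11,16)=3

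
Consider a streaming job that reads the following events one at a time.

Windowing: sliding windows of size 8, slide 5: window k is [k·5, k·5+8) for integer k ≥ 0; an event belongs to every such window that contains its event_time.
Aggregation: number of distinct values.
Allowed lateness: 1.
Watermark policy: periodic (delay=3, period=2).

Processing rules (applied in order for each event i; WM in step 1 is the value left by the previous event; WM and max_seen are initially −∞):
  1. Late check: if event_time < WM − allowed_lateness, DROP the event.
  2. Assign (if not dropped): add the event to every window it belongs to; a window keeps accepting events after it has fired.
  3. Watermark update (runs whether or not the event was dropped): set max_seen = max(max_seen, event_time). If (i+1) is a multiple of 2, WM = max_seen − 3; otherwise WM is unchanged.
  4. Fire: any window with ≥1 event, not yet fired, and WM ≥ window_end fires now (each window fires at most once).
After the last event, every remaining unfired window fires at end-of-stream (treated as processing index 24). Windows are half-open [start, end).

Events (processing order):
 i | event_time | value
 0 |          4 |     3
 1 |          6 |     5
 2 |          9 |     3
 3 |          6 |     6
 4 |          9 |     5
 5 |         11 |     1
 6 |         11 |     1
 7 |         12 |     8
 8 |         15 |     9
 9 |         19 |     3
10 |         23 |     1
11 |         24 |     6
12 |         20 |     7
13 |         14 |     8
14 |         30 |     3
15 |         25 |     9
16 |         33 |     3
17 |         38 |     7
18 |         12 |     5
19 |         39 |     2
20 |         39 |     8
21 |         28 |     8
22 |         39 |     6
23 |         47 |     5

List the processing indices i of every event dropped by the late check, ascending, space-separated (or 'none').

i=0 t=4 v=3: → [0,8); WM=−∞
i=1 t=6 v=5: → [5,13),[0,8); WM=3
i=2 t=9 v=3: → [5,13); WM=3
i=3 t=6 v=6: → [5,13),[0,8); WM=6
i=4 t=9 v=5: → [5,13); WM=6
i=5 t=11 v=1: → [10,18),[5,13); WM=8; [0,8) fires=3
i=6 t=11 v=1: → [10,18),[5,13); WM=8
i=7 t=12 v=8: → [10,18),[5,13); WM=9
i=8 t=15 v=9: → [15,23),[10,18); WM=9
i=9 t=19 v=3: → [15,23); WM=16; [5,13) fires=5
i=10 t=23 v=1: → [20,28); WM=16
i=11 t=24 v=6: → [20,28); WM=21; [10,18) fires=3
i=12 t=20 v=7: → [20,28),[15,23); WM=21
i=13 t=14 v=8: DROP (t<21-1); WM=21
i=14 t=30 v=3: → [30,38),[25,33); WM=21
i=15 t=25 v=9: → [25,33),[20,28); WM=27; [15,23) fires=3
i=16 t=33 v=3: → [30,38); WM=27
i=17 t=38 v=7: → [35,43); WM=35; [20,28) fires=4 [25,33) fires=2
i=18 t=12 v=5: DROP (t<35-1); WM=35
i=19 t=39 v=2: → [35,43); WM=36
i=20 t=39 v=8: → [35,43); WM=36
i=21 t=28 v=8: DROP (t<36-1); WM=36
i=22 t=39 v=6: → [35,43); WM=36
i=23 t=47 v=5: → [45,53),[40,48); WM=44; [30,38) fires=1 [35,43) fires=4

13 18 21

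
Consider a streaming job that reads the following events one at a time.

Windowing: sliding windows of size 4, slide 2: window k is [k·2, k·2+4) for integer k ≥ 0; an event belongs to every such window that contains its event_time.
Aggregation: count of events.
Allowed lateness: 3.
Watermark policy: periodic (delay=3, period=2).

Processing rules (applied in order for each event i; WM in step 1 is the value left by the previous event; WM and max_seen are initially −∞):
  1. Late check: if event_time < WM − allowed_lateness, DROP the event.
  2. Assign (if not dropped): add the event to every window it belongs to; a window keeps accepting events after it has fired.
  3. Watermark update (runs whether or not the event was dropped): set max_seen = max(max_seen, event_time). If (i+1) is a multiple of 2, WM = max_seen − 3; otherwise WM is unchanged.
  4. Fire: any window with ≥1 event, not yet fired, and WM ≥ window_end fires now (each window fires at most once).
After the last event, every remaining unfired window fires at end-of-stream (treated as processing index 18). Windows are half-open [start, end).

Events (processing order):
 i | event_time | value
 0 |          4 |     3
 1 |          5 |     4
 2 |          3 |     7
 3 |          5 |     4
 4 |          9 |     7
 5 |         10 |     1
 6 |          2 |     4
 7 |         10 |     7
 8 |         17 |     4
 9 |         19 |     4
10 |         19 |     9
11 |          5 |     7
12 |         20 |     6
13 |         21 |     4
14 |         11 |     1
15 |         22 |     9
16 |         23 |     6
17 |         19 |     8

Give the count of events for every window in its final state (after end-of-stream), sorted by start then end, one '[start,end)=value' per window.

i=0 t=4 v=3: → [4,8),[2,6); WM=−∞
i=1 t=5 v=4: → [4,8),[2,6); WM=2
i=2 t=3 v=7: → [2,6),[0,4); WM=2
i=3 t=5 v=4: → [4,8),[2,6); WM=2
i=4 t=9 v=7: → [8,12),[6,10); WM=2
i=5 t=10 v=1: → [10,14),[8,12); WM=7; [0,4) fires=1 [2,6) fires=4
i=6 t=2 v=4: DROP (t<7-3); WM=7
i=7 t=10 v=7: → [10,14),[8,12); WM=7
i=8 t=17 v=4: → [16,20),[14,18); WM=7
i=9 t=19 v=4: → [18,22),[16,20); WM=16; [4,8) fires=3 [6,10) fires=1 [8,12) fires=3 [10,14) fires=2
i=10 t=19 v=9: → [18,22),[16,20); WM=16
i=11 t=5 v=7: DROP (t<16-3); WM=16
i=12 t=20 v=6: → [20,24),[18,22); WM=16
i=13 t=21 v=4: → [20,24),[18,22); WM=18; [14,18) fires=1
i=14 t=11 v=1: DROP (t<18-3); WM=18
i=15 t=22 v=9: → [22,26),[20,24); WM=19
i=16 t=23 v=6: → [22,26),[20,24); WM=19
i=17 t=19 v=8: → [18,22),[16,20); WM=20; [16,20) fires=4

[0,4)=1 [2,6)=4 [4,8)=3 [6,10)=1 [8,12)=3 [10,14)=2 [14,18)=1 [16,20)=4 [18,22)=5 [20,24)=4 [22,26)=2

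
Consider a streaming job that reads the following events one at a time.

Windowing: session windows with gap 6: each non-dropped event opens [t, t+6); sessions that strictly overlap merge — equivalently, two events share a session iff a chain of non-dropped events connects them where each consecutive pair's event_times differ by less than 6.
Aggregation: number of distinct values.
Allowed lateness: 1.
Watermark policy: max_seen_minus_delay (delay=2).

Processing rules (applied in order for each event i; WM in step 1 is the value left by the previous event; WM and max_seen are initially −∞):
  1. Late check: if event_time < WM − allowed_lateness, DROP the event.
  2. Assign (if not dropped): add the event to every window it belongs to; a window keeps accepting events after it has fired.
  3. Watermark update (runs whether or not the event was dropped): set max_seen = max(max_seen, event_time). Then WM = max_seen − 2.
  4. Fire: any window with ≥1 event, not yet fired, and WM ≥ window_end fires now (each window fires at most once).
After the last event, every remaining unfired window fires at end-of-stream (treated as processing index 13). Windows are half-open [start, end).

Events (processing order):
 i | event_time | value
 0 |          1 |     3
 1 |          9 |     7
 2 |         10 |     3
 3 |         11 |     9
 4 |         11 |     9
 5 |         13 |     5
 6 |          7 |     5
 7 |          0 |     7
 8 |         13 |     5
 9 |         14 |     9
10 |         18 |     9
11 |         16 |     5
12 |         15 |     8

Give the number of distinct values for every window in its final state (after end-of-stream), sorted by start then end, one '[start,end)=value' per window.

[1,7)=1 [9,24)=5

i=0 t=1 v=3: → [1,7); WM=-1
i=1 t=9 v=7: → [9,15); WM=7
i=2 t=10 v=3: → [9,16); WM=8
i=3 t=11 v=9: → [9,17); WM=9
i=4 t=11 v=9: → [9,17); WM=9
i=5 t=13 v=5: → [9,19); WM=11
i=6 t=7 v=5: DROP (t<11-1); WM=11
i=7 t=0 v=7: DROP (t<11-1); WM=11
i=8 t=13 v=5: → [9,19); WM=11
i=9 t=14 v=9: → [9,20); WM=12
i=10 t=18 v=9: → [9,24); WM=16
i=11 t=16 v=5: → [9,24); WM=16
i=12 t=15 v=8: → [9,24); WM=16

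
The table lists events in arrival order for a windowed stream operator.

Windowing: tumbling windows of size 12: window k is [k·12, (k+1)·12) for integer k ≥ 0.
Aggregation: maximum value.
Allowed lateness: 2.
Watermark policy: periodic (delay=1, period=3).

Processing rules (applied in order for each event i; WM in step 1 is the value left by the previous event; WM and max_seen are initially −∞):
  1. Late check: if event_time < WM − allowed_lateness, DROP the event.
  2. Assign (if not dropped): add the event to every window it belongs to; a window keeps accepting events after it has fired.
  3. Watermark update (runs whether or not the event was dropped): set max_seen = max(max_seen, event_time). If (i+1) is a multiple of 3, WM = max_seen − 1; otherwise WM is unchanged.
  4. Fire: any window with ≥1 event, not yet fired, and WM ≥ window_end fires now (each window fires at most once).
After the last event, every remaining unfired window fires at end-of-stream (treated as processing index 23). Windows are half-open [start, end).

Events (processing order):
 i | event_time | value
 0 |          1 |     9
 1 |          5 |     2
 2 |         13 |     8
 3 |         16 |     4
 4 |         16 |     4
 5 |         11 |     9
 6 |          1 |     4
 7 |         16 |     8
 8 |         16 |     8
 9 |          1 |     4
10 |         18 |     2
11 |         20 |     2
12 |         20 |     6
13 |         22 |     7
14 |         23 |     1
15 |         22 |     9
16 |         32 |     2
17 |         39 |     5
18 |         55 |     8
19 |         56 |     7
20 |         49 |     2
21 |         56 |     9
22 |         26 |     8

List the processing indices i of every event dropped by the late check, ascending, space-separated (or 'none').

i=0 t=1 v=9: → [0,12); WM=−∞
i=1 t=5 v=2: → [0,12); WM=−∞
i=2 t=13 v=8: → [12,24); WM=12; [0,12) fires=9
i=3 t=16 v=4: → [12,24); WM=12
i=4 t=16 v=4: → [12,24); WM=12
i=5 t=11 v=9: → [0,12); WM=15
i=6 t=1 v=4: DROP (t<15-2); WM=15
i=7 t=16 v=8: → [12,24); WM=15
i=8 t=16 v=8: → [12,24); WM=15
i=9 t=1 v=4: DROP (t<15-2); WM=15
i=10 t=18 v=2: → [12,24); WM=15
i=11 t=20 v=2: → [12,24); WM=19
i=12 t=20 v=6: → [12,24); WM=19
i=13 t=22 v=7: → [12,24); WM=19
i=14 t=23 v=1: → [12,24); WM=22
i=15 t=22 v=9: → [12,24); WM=22
i=16 t=32 v=2: → [24,36); WM=22
i=17 t=39 v=5: → [36,48); WM=38; [12,24) fires=9 [24,36) fires=2
i=18 t=55 v=8: → [48,60); WM=38
i=19 t=56 v=7: → [48,60); WM=38
i=20 t=49 v=2: → [48,60); WM=55; [36,48) fires=5
i=21 t=56 v=9: → [48,60); WM=55
i=22 t=26 v=8: DROP (t<55-2); WM=55

6 9 22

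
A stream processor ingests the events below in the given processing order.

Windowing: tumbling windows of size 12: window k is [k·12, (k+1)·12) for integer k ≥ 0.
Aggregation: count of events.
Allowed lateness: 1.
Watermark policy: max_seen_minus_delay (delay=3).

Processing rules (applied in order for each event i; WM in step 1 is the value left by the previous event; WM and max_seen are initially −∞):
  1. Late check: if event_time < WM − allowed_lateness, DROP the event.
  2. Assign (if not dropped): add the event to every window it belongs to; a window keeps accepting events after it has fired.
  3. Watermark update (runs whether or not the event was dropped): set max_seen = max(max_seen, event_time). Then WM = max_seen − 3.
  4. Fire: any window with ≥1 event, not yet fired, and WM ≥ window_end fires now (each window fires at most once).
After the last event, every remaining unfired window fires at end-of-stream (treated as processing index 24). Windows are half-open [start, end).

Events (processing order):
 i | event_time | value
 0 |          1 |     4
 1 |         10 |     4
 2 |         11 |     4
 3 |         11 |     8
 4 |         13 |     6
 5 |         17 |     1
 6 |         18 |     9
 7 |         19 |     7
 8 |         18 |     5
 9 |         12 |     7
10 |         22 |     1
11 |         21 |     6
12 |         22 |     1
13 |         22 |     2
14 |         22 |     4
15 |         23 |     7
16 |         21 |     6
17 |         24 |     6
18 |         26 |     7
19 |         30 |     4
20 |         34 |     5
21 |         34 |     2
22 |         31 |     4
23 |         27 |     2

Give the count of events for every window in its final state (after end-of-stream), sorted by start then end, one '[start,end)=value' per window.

[0,12)=4 [12,24)=12 [24,36)=6

i=0 t=1 v=4: → [0,12); WM=-2
i=1 t=10 v=4: → [0,12); WM=7
i=2 t=11 v=4: → [0,12); WM=8
i=3 t=11 v=8: → [0,12); WM=8
i=4 t=13 v=6: → [12,24); WM=10
i=5 t=17 v=1: → [12,24); WM=14; [0,12) fires=4
i=6 t=18 v=9: → [12,24); WM=15
i=7 t=19 v=7: → [12,24); WM=16
i=8 t=18 v=5: → [12,24); WM=16
i=9 t=12 v=7: DROP (t<16-1); WM=16
i=10 t=22 v=1: → [12,24); WM=19
i=11 t=21 v=6: → [12,24); WM=19
i=12 t=22 v=1: → [12,24); WM=19
i=13 t=22 v=2: → [12,24); WM=19
i=14 t=22 v=4: → [12,24); WM=19
i=15 t=23 v=7: → [12,24); WM=20
i=16 t=21 v=6: → [12,24); WM=20
i=17 t=24 v=6: → [24,36); WM=21
i=18 t=26 v=7: → [24,36); WM=23
i=19 t=30 v=4: → [24,36); WM=27; [12,24) fires=12
i=20 t=34 v=5: → [24,36); WM=31
i=21 t=34 v=2: → [24,36); WM=31
i=22 t=31 v=4: → [24,36); WM=31
i=23 t=27 v=2: DROP (t<31-1); WM=31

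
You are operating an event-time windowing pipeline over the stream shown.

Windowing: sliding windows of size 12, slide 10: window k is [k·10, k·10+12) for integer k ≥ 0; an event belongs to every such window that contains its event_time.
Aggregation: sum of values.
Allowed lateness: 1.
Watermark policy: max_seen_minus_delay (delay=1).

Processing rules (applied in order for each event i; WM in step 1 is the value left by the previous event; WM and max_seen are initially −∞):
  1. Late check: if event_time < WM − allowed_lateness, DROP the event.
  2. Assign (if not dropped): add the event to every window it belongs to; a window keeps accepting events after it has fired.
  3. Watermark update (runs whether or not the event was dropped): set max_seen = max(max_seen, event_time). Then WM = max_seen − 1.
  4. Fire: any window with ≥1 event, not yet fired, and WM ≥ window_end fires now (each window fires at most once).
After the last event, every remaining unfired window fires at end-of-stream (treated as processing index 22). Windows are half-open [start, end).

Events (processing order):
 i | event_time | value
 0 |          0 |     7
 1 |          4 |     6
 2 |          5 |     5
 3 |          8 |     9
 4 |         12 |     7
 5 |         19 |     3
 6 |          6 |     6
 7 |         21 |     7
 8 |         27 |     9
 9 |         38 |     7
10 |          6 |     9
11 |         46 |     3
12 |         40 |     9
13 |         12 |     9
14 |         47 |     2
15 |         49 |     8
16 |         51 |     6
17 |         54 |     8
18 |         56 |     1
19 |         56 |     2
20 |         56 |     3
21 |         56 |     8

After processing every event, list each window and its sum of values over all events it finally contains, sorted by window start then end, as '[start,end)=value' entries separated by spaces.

i=0 t=0 v=7: → [0,12); WM=-1
i=1 t=4 v=6: → [0,12); WM=3
i=2 t=5 v=5: → [0,12); WM=4
i=3 t=8 v=9: → [0,12); WM=7
i=4 t=12 v=7: → [10,22); WM=11
i=5 t=19 v=3: → [10,22); WM=18; [0,12) fires=27
i=6 t=6 v=6: DROP (t<18-1); WM=18
i=7 t=21 v=7: → [20,32),[10,22); WM=20
i=8 t=27 v=9: → [20,32); WM=26; [10,22) fires=17
i=9 t=38 v=7: → [30,42); WM=37; [20,32) fires=16
i=10 t=6 v=9: DROP (t<37-1); WM=37
i=11 t=46 v=3: → [40,52); WM=45; [30,42) fires=7
i=12 t=40 v=9: DROP (t<45-1); WM=45
i=13 t=12 v=9: DROP (t<45-1); WM=45
i=14 t=47 v=2: → [40,52); WM=46
i=15 t=49 v=8: → [40,52); WM=48
i=16 t=51 v=6: → [50,62),[40,52); WM=50
i=17 t=54 v=8: → [50,62); WM=53; [40,52) fires=19
i=18 t=56 v=1: → [50,62); WM=55
i=19 t=56 v=2: → [50,62); WM=55
i=20 t=56 v=3: → [50,62); WM=55
i=21 t=56 v=8: → [50,62); WM=55

[0,12)=27 [10,22)=17 [20,32)=16 [30,42)=7 [40,52)=19 [50,62)=28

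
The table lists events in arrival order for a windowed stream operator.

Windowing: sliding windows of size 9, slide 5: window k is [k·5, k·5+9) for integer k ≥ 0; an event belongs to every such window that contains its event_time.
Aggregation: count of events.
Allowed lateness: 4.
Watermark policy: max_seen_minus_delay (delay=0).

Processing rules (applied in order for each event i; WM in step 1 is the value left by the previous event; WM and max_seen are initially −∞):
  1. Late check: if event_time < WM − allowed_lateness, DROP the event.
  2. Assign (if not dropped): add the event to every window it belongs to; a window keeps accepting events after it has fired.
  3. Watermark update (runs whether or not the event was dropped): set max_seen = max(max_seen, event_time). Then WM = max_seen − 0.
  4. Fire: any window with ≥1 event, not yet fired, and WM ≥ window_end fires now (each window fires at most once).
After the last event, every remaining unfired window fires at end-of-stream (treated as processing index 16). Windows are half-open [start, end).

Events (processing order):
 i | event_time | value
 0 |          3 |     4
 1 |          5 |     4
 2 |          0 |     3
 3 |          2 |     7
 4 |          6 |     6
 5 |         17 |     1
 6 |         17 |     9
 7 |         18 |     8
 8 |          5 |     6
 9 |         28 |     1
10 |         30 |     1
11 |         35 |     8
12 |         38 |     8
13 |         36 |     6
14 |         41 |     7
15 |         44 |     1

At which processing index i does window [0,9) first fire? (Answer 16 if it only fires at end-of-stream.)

5

i=0 t=3 v=4: → [0,9); WM=3
i=1 t=5 v=4: → [5,14),[0,9); WM=5
i=2 t=0 v=3: DROP (t<5-4); WM=5
i=3 t=2 v=7: → [0,9); WM=5
i=4 t=6 v=6: → [5,14),[0,9); WM=6
i=5 t=17 v=1: → [15,24),[10,19); WM=17; [0,9) fires=4 [5,14) fires=2
i=6 t=17 v=9: → [15,24),[10,19); WM=17
i=7 t=18 v=8: → [15,24),[10,19); WM=18
i=8 t=5 v=6: DROP (t<18-4); WM=18
i=9 t=28 v=1: → [25,34),[20,29); WM=28; [10,19) fires=3 [15,24) fires=3
i=10 t=30 v=1: → [30,39),[25,34); WM=30; [20,29) fires=1
i=11 t=35 v=8: → [35,44),[30,39); WM=35; [25,34) fires=2
i=12 t=38 v=8: → [35,44),[30,39); WM=38
i=13 t=36 v=6: → [35,44),[30,39); WM=38
i=14 t=41 v=7: → [40,49),[35,44); WM=41; [30,39) fires=4
i=15 t=44 v=1: → [40,49); WM=44; [35,44) fires=4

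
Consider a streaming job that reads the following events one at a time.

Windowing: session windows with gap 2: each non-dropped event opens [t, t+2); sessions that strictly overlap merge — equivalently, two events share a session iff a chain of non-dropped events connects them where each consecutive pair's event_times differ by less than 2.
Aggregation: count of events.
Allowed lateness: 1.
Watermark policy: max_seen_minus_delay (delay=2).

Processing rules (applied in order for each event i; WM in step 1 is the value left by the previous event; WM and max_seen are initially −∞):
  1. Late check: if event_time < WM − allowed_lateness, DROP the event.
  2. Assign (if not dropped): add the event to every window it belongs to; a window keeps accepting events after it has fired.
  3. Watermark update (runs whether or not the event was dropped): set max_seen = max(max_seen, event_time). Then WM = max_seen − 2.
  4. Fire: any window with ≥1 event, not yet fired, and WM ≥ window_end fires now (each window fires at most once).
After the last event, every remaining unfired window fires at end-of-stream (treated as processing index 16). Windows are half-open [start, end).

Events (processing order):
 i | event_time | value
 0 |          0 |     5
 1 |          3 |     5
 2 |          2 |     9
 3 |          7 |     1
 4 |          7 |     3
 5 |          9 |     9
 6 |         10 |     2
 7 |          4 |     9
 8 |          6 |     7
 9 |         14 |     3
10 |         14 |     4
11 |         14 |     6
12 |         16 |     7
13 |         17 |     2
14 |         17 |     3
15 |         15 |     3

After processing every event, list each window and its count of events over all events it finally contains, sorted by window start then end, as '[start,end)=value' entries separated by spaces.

i=0 t=0 v=5: → [0,2); WM=-2
i=1 t=3 v=5: → [3,5); WM=1
i=2 t=2 v=9: → [2,5); WM=1
i=3 t=7 v=1: → [7,9); WM=5
i=4 t=7 v=3: → [7,9); WM=5
i=5 t=9 v=9: → [9,11); WM=7
i=6 t=10 v=2: → [9,12); WM=8
i=7 t=4 v=9: DROP (t<8-1); WM=8
i=8 t=6 v=7: DROP (t<8-1); WM=8
i=9 t=14 v=3: → [14,16); WM=12
i=10 t=14 v=4: → [14,16); WM=12
i=11 t=14 v=6: → [14,16); WM=12
i=12 t=16 v=7: → [16,18); WM=14
i=13 t=17 v=2: → [16,19); WM=15
i=14 t=17 v=3: → [16,19); WM=15
i=15 t=15 v=3: → [14,19); WM=15

[0,2)=1 [2,5)=2 [7,9)=2 [9,12)=2 [14,19)=7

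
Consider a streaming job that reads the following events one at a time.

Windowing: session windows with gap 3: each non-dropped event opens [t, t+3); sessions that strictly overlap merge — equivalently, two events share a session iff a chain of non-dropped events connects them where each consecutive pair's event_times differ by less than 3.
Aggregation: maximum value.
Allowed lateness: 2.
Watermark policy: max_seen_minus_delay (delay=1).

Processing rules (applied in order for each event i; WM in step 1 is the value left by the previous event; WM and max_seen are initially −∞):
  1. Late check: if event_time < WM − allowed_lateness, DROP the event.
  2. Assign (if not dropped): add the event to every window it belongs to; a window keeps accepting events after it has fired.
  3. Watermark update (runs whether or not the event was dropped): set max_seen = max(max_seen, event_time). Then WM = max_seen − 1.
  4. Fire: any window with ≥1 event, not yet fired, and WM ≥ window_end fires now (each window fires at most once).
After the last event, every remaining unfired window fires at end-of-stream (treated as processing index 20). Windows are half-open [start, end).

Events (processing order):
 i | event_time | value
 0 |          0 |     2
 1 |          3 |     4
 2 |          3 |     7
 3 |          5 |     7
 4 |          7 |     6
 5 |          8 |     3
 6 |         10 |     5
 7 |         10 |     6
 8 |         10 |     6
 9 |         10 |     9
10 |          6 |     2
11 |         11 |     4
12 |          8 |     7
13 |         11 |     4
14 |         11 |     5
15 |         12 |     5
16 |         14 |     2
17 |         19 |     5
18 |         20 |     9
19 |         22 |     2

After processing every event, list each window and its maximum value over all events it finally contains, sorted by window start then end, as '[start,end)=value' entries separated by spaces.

[0,3)=2 [3,17)=9 [19,25)=9

i=0 t=0 v=2: → [0,3); WM=-1
i=1 t=3 v=4: → [3,6); WM=2
i=2 t=3 v=7: → [3,6); WM=2
i=3 t=5 v=7: → [3,8); WM=4
i=4 t=7 v=6: → [3,10); WM=6
i=5 t=8 v=3: → [3,11); WM=7
i=6 t=10 v=5: → [3,13); WM=9
i=7 t=10 v=6: → [3,13); WM=9
i=8 t=10 v=6: → [3,13); WM=9
i=9 t=10 v=9: → [3,13); WM=9
i=10 t=6 v=2: DROP (t<9-2); WM=9
i=11 t=11 v=4: → [3,14); WM=10
i=12 t=8 v=7: → [3,14); WM=10
i=13 t=11 v=4: → [3,14); WM=10
i=14 t=11 v=5: → [3,14); WM=10
i=15 t=12 v=5: → [3,15); WM=11
i=16 t=14 v=2: → [3,17); WM=13
i=17 t=19 v=5: → [19,22); WM=18
i=18 t=20 v=9: → [19,23); WM=19
i=19 t=22 v=2: → [19,25); WM=21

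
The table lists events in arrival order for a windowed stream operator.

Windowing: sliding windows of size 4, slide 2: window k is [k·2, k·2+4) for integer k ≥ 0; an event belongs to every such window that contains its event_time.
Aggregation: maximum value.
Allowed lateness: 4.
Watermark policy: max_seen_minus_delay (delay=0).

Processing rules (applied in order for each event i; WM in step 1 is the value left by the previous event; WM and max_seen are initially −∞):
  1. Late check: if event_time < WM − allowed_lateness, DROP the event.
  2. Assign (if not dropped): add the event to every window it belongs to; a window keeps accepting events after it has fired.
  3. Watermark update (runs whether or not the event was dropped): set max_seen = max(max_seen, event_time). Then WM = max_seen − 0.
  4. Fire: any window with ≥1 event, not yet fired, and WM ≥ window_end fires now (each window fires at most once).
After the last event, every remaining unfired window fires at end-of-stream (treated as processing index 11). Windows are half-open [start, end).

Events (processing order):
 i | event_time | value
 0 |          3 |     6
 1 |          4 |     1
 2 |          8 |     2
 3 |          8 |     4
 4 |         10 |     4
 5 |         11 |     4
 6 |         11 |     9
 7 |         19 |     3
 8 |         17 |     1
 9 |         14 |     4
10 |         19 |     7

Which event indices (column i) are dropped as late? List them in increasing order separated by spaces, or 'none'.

i=0 t=3 v=6: → [2,6),[0,4); WM=3
i=1 t=4 v=1: → [4,8),[2,6); WM=4; [0,4) fires=6
i=2 t=8 v=2: → [8,12),[6,10); WM=8; [2,6) fires=6 [4,8) fires=1
i=3 t=8 v=4: → [8,12),[6,10); WM=8
i=4 t=10 v=4: → [10,14),[8,12); WM=10; [6,10) fires=4
i=5 t=11 v=4: → [10,14),[8,12); WM=11
i=6 t=11 v=9: → [10,14),[8,12); WM=11
i=7 t=19 v=3: → [18,22),[16,20); WM=19; [8,12) fires=9 [10,14) fires=9
i=8 t=17 v=1: → [16,20),[14,18); WM=19; [14,18) fires=1
i=9 t=14 v=4: DROP (t<19-4); WM=19
i=10 t=19 v=7: → [18,22),[16,20); WM=19

9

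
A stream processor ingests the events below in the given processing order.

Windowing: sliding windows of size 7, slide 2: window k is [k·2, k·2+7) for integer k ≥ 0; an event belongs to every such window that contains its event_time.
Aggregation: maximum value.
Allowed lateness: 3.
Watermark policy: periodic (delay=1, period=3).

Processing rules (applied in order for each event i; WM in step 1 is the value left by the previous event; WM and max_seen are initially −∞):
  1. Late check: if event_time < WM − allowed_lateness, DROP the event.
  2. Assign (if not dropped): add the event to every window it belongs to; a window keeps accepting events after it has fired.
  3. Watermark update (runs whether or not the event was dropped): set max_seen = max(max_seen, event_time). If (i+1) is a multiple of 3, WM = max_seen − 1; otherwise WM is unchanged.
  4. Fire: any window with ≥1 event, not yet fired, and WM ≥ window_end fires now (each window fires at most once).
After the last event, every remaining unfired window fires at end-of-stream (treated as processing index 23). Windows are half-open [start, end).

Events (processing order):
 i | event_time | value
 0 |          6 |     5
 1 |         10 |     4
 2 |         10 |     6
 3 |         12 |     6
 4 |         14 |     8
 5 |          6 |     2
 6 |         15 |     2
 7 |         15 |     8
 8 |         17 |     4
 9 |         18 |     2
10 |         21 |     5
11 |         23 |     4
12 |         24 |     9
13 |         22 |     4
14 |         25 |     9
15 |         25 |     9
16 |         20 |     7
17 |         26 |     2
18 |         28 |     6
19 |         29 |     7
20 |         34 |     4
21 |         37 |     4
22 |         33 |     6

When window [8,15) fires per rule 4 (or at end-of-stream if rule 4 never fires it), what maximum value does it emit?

8

i=0 t=6 v=5: → [6,13),[4,11),[2,9),[0,7); WM=−∞
i=1 t=10 v=4: → [10,17),[8,15),[6,13),[4,11); WM=−∞
i=2 t=10 v=6: → [10,17),[8,15),[6,13),[4,11); WM=9; [0,7) fires=5 [2,9) fires=5
i=3 t=12 v=6: → [12,19),[10,17),[8,15),[6,13); WM=9
i=4 t=14 v=8: → [14,21),[12,19),[10,17),[8,15); WM=9
i=5 t=6 v=2: → [6,13),[4,11),[2,9),[0,7); WM=13; [4,11) fires=6 [6,13) fires=6
i=6 t=15 v=2: → [14,21),[12,19),[10,17); WM=13
i=7 t=15 v=8: → [14,21),[12,19),[10,17); WM=13
i=8 t=17 v=4: → [16,23),[14,21),[12,19); WM=16; [8,15) fires=8
i=9 t=18 v=2: → [18,25),[16,23),[14,21),[12,19); WM=16
i=10 t=21 v=5: → [20,27),[18,25),[16,23); WM=16
i=11 t=23 v=4: → [22,29),[20,27),[18,25); WM=22; [10,17) fires=8 [12,19) fires=8 [14,21) fires=8
i=12 t=24 v=9: → [24,31),[22,29),[20,27),[18,25); WM=22
i=13 t=22 v=4: → [22,29),[20,27),[18,25),[16,23); WM=22
i=14 t=25 v=9: → [24,31),[22,29),[20,27); WM=24; [16,23) fires=5
i=15 t=25 v=9: → [24,31),[22,29),[20,27); WM=24
i=16 t=20 v=7: DROP (t<24-3); WM=24
i=17 t=26 v=2: → [26,33),[24,31),[22,29),[20,27); WM=25; [18,25) fires=9
i=18 t=28 v=6: → [28,35),[26,33),[24,31),[22,29); WM=25
i=19 t=29 v=7: → [28,35),[26,33),[24,31); WM=25
i=20 t=34 v=4: → [34,41),[32,39),[30,37),[28,35); WM=33; [20,27) fires=9 [22,29) fires=9 [24,31) fires=9 [26,33) fires=7
i=21 t=37 v=4: → [36,43),[34,41),[32,39); WM=33
i=22 t=33 v=6: → [32,39),[30,37),[28,35); WM=33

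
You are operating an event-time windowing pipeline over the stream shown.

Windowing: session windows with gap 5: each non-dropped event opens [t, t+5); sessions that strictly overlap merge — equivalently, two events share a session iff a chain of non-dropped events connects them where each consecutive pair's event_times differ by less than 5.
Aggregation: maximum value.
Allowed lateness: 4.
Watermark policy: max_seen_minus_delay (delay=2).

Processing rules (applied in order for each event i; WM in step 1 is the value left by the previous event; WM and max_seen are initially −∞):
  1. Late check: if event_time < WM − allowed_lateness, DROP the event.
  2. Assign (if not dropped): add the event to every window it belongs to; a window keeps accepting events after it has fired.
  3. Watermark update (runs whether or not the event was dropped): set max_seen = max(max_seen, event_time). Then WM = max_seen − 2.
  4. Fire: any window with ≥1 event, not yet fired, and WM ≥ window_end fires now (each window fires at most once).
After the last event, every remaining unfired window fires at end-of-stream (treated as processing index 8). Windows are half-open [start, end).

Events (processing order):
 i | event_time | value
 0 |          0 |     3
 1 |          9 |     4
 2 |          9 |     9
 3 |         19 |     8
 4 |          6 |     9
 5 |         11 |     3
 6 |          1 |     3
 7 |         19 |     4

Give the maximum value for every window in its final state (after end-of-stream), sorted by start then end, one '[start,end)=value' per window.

i=0 t=0 v=3: → [0,5); WM=-2
i=1 t=9 v=4: → [9,14); WM=7
i=2 t=9 v=9: → [9,14); WM=7
i=3 t=19 v=8: → [19,24); WM=17
i=4 t=6 v=9: DROP (t<17-4); WM=17
i=5 t=11 v=3: DROP (t<17-4); WM=17
i=6 t=1 v=3: DROP (t<17-4); WM=17
i=7 t=19 v=4: → [19,24); WM=17

[0,5)=3 [9,14)=9 [19,24)=8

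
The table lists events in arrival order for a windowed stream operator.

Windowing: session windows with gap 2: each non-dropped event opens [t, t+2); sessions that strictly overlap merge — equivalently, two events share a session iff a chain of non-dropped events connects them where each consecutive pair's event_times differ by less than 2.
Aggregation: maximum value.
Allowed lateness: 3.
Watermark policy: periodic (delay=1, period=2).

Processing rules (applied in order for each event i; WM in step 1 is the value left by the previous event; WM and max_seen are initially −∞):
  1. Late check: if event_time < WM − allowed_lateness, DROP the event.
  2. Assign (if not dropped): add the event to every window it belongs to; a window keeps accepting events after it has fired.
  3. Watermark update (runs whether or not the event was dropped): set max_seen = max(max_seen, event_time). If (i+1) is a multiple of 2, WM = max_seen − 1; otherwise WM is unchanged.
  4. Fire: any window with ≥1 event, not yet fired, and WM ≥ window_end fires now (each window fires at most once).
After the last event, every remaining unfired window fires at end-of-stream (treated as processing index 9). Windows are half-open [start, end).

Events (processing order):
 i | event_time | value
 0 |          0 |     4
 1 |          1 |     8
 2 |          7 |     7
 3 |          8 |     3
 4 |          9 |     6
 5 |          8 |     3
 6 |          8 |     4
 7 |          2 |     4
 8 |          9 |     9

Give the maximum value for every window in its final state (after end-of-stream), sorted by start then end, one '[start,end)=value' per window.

i=0 t=0 v=4: → [0,2); WM=−∞
i=1 t=1 v=8: → [0,3); WM=0
i=2 t=7 v=7: → [7,9); WM=0
i=3 t=8 v=3: → [7,10); WM=7
i=4 t=9 v=6: → [7,11); WM=7
i=5 t=8 v=3: → [7,11); WM=8
i=6 t=8 v=4: → [7,11); WM=8
i=7 t=2 v=4: DROP (t<8-3); WM=8
i=8 t=9 v=9: → [7,11); WM=8

[0,3)=8 [7,11)=9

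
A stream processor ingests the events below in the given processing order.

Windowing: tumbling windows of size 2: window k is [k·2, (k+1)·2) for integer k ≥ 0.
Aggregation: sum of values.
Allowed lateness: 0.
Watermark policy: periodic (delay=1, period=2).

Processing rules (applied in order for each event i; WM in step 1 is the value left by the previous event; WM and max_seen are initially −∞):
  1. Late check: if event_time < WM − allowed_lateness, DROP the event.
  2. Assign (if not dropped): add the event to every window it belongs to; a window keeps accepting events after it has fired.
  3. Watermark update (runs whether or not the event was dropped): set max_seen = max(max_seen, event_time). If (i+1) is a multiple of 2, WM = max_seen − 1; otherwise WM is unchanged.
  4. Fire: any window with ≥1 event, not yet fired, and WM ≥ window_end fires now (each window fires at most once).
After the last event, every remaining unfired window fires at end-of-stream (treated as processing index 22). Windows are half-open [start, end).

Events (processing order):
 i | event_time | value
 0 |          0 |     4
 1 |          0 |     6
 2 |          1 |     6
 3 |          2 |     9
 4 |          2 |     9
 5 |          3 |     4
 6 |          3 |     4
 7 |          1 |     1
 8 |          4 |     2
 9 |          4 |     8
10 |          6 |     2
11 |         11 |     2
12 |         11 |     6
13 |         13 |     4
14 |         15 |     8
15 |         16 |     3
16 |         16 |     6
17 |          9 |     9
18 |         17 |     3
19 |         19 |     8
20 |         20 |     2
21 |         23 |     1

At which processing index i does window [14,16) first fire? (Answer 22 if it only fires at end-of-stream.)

i=0 t=0 v=4: → [0,2); WM=−∞
i=1 t=0 v=6: → [0,2); WM=-1
i=2 t=1 v=6: → [0,2); WM=-1
i=3 t=2 v=9: → [2,4); WM=1
i=4 t=2 v=9: → [2,4); WM=1
i=5 t=3 v=4: → [2,4); WM=2; [0,2) fires=16
i=6 t=3 v=4: → [2,4); WM=2
i=7 t=1 v=1: DROP (t<2-0); WM=2
i=8 t=4 v=2: → [4,6); WM=2
i=9 t=4 v=8: → [4,6); WM=3
i=10 t=6 v=2: → [6,8); WM=3
i=11 t=11 v=2: → [10,12); WM=10; [2,4) fires=26 [4,6) fires=10 [6,8) fires=2
i=12 t=11 v=6: → [10,12); WM=10
i=13 t=13 v=4: → [12,14); WM=12; [10,12) fires=8
i=14 t=15 v=8: → [14,16); WM=12
i=15 t=16 v=3: → [16,18); WM=15; [12,14) fires=4
i=16 t=16 v=6: → [16,18); WM=15
i=17 t=9 v=9: DROP (t<15-0); WM=15
i=18 t=17 v=3: → [16,18); WM=15
i=19 t=19 v=8: → [18,20); WM=18; [14,16) fires=8 [16,18) fires=12
i=20 t=20 v=2: → [20,22); WM=18
i=21 t=23 v=1: → [22,24); WM=22; [18,20) fires=8 [20,22) fires=2

19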